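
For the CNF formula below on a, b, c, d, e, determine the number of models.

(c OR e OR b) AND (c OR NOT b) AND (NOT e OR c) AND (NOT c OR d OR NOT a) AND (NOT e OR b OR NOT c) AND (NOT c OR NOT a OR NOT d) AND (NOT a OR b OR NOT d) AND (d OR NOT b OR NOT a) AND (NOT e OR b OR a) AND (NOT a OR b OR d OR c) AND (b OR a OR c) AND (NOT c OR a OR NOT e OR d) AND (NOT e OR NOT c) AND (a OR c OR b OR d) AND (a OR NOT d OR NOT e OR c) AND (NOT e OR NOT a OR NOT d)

There are 2^5 = 32 truth assignments over (a, b, c, d, e).
Split on a. With a = true, the clauses containing a are satisfied and NOT a drops from the rest; 0 of the 2^4 = 16 assignments to the other variables satisfy what remains.
With a = false, by the same count on the reduced clause set, 4 assignments work.
Total: 0 + 4 = 4.

4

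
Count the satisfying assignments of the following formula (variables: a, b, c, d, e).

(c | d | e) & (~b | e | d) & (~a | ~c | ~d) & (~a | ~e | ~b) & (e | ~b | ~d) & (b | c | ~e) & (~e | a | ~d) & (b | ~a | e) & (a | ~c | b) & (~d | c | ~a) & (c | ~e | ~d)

There are 2^5 = 32 truth assignments over (a, b, c, d, e).
Split on e. With e = 1, the clauses containing e are satisfied and ~e drops from the rest; 3 of the 2^4 = 16 assignments to the other variables satisfy what remains.
With e = 0, by the same count on the reduced clause set, 1 assignment works.
Total: 3 + 1 = 4.

4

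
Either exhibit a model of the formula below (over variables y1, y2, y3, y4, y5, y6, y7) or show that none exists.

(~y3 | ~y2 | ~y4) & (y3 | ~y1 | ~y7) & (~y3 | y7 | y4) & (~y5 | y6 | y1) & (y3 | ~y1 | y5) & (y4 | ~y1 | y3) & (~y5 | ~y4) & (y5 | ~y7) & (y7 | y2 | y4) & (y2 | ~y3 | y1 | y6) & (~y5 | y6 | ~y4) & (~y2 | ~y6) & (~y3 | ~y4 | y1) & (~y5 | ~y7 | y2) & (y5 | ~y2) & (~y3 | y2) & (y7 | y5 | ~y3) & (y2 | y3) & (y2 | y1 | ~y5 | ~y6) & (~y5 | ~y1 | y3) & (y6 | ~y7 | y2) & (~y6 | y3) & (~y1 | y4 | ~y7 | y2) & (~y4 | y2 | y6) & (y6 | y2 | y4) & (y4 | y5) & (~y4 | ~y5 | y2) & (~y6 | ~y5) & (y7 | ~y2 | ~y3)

y1: 1; y2: 1; y3: 1; y4: 0; y5: 1; y6: 0; y7: 1

Suppose y5 = 1.
The clause (~y4) is unit, so y4 = 0.
The clause (~y6) is unit, so y6 = 0.
The clause (y1) is unit, so y1 = 1.
The clause (y3) is unit, so y3 = 1.
The clause (y7) is unit, so y7 = 1.
The clause (y2) is unit, so y2 = 1.
This assignment satisfies each clause.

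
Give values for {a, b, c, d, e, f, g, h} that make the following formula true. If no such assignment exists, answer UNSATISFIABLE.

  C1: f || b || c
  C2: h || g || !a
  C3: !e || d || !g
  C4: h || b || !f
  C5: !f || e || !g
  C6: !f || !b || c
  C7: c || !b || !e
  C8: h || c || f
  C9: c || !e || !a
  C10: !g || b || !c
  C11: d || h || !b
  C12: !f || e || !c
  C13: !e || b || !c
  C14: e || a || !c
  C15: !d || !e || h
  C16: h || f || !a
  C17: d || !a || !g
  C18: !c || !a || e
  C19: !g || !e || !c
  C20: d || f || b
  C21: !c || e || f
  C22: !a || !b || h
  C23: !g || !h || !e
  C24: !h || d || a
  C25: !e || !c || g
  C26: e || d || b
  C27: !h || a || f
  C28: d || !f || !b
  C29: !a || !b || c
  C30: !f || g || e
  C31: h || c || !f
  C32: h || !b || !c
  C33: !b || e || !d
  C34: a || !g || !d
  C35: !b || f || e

a=false; b=false; c=false; d=true; e=true; f=true; g=false; h=true

Branch on f: set f = true.
Branch on h: set h = true.
Branch on e: set e = true.
(!g) alone gives g = false.
(!c) alone gives c = false.
(!b) alone gives b = false.
(!a) alone gives a = false.
(d) alone gives d = true.
Every clause now holds.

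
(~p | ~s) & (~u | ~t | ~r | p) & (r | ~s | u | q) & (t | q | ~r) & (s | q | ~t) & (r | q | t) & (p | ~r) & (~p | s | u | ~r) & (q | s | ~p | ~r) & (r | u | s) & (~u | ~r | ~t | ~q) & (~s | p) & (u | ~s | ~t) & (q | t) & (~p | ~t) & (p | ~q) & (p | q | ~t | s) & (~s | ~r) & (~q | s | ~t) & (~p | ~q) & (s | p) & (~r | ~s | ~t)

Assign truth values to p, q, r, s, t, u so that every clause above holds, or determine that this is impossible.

Suppose p = 0.
(~r) alone gives r = 0.
(~s) alone gives s = 0.
But (s) is also a unit clause — contradiction.
That branch fails; take p = 1 instead.
(~s) alone gives s = 0.
(~t) alone gives t = 0.
(q) alone gives q = 1.
But (~q) is also a unit clause — contradiction.
Both values of p lead to a conflict.

UNSATISFIABLE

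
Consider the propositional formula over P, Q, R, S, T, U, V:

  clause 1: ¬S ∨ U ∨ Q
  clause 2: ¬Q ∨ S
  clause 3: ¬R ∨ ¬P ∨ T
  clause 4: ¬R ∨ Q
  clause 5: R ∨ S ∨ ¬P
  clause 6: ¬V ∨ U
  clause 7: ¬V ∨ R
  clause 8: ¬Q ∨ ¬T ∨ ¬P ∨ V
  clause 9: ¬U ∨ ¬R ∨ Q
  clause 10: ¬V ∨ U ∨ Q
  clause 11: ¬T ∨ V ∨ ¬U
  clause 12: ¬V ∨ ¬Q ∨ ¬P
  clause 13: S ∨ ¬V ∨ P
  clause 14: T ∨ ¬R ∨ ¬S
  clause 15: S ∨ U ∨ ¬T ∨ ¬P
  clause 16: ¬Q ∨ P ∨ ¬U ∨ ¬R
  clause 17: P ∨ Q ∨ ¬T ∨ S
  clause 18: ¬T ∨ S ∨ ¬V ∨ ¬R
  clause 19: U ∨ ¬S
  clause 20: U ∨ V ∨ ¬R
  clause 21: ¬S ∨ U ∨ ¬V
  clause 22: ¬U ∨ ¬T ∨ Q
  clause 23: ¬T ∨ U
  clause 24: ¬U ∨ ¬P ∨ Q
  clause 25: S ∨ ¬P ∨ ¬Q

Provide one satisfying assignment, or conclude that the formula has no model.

Branch on Q: set Q = False.
The clause (¬R) is unit, so R = False.
The clause (¬V) is unit, so V = False.
Branch on S: set S = True.
The clause (U) is unit, so U = True.
The clause (¬T) is unit, so T = False.
The clause (¬P) is unit, so P = False.
All clauses are satisfied.

P=False; Q=False; R=False; S=True; T=False; U=True; V=False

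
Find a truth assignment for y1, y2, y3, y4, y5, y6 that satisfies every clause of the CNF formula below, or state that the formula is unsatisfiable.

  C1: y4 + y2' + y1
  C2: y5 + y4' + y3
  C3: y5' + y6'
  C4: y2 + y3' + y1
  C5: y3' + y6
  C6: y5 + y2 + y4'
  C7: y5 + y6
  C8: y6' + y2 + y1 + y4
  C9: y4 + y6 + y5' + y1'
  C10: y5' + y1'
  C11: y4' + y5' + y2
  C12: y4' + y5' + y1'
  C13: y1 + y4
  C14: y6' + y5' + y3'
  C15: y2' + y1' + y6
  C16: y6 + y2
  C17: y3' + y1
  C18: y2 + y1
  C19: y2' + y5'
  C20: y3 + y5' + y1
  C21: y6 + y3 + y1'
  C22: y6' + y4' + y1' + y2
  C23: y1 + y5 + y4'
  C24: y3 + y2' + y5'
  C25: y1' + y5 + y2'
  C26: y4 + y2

Try y5 = 0.
From the singleton clause (y6), y6 = 1.
Try y4 = 0.
From the singleton clause (y1), y1 = 1.
From the singleton clause (y2'), y2 = 0.
Now (y2) is unsatisfied and unit — conflict.
So y4 must be the other value — set y4 = 1.
From the singleton clause (y3), y3 = 1.
From the singleton clause (y2), y2 = 1.
From the singleton clause (y1), y1 = 1.
Now (y1') is unsatisfied and unit — conflict.
Both values of y4 lead to a conflict.
So y5 must be the other value — set y5 = 1.
From the singleton clause (y6'), y6 = 0.
From the singleton clause (y3'), y3 = 0.
From the singleton clause (y1'), y1 = 0.
Now (y1) is unsatisfied and unit — conflict.
Both values of y5 lead to a conflict.

UNSATISFIABLE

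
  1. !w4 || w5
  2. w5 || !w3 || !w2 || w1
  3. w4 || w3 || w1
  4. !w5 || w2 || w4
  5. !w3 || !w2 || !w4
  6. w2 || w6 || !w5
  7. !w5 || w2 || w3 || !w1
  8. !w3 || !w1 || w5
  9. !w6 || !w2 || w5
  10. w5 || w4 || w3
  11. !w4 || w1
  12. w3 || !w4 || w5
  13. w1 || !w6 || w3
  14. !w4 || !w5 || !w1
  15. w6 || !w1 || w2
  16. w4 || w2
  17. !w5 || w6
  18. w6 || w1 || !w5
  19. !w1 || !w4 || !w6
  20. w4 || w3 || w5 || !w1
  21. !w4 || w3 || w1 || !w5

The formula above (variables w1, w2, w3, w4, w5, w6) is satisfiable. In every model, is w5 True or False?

Suppose w5 = false.
The clause (!w4) is unit, so w4 = false.
The clause (w3) is unit, so w3 = true.
The clause (!w1) is unit, so w1 = false.
The clause (!w2) is unit, so w2 = false.
Now (w2) is unsatisfied and unit — conflict.
So every satisfying assignment has w5 = True.

True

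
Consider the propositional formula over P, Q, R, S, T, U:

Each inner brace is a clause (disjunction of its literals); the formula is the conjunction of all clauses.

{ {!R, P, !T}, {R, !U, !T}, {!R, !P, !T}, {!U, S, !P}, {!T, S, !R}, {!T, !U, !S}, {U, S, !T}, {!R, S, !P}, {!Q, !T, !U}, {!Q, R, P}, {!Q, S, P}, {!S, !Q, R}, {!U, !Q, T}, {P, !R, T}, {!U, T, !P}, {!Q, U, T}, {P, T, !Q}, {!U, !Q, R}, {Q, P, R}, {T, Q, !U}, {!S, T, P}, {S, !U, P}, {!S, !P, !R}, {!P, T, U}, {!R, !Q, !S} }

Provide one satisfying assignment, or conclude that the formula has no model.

Branch on R: set R = false.
Branch on U: set U = false.
Branch on S: set S = true.
The clause (!Q) is unit, so Q = false.
The clause (P) is unit, so P = true.
The clause (T) is unit, so T = true.
Every clause now holds.

P: true, Q: false, R: false, S: true, T: true, U: false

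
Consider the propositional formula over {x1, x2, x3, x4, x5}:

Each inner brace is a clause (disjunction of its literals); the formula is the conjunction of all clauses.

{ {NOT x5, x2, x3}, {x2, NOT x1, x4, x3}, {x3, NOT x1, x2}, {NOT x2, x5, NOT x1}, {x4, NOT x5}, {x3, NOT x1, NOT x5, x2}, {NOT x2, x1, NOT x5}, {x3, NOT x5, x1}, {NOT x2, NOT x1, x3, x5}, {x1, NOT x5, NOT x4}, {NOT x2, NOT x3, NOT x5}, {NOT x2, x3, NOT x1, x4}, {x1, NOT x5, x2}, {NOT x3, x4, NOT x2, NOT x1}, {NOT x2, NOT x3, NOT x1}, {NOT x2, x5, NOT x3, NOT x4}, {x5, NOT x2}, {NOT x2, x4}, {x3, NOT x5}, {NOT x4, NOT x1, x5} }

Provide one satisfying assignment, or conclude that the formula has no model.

Suppose x4 = false.
The clause (NOT x5) is unit, so x5 = false.
The clause (NOT x2) is unit, so x2 = false.
Suppose x1 = false.
No clause remains; x3 is free.

x1 ↦ false, x2 ↦ false, x3 ↦ false, x4 ↦ false, x5 ↦ false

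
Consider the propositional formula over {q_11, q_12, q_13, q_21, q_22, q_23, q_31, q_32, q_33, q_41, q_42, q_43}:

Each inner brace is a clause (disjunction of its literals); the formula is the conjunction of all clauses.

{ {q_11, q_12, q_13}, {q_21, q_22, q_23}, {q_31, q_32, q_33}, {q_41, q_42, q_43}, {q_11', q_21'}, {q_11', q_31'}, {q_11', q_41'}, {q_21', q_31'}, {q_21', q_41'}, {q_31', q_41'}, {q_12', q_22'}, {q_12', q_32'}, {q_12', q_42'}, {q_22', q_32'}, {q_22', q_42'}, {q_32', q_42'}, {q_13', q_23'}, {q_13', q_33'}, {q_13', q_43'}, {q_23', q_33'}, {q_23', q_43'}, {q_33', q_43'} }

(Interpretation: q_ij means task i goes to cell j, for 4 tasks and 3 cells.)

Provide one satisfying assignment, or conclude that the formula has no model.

UNSATISFIABLE

Branch on q_11: set q_11 = 0.
Branch on q_12: set q_12 = 1.
Unit clause (q_22') forces q_22 = 0.
Unit clause (q_32') forces q_32 = 0.
Unit clause (q_42') forces q_42 = 0.
Branch on q_21: set q_21 = 1.
Unit clause (q_31') forces q_31 = 0.
Unit clause (q_33) forces q_33 = 1.
Unit clause (q_41') forces q_41 = 0.
Unit clause (q_43) forces q_43 = 1.
Now (q_43') is unsatisfied and unit — conflict.
So q_21 must be the other value — set q_21 = 0.
Unit clause (q_23) forces q_23 = 1.
Unit clause (q_13') forces q_13 = 0.
Unit clause (q_33') forces q_33 = 0.
Unit clause (q_31) forces q_31 = 1.
Unit clause (q_41') forces q_41 = 0.
Unit clause (q_43) forces q_43 = 1.
Now (q_43') is unsatisfied and unit — conflict.
Both values of q_21 lead to a conflict.
So q_12 must be the other value — set q_12 = 0.
Unit clause (q_13) forces q_13 = 1.
Unit clause (q_23') forces q_23 = 0.
Unit clause (q_33') forces q_33 = 0.
Unit clause (q_43') forces q_43 = 0.
Branch on q_21: set q_21 = 1.
Unit clause (q_31') forces q_31 = 0.
Unit clause (q_32) forces q_32 = 1.
Unit clause (q_41') forces q_41 = 0.
Unit clause (q_42) forces q_42 = 1.
Now (q_42') is unsatisfied and unit — conflict.
So q_21 must be the other value — set q_21 = 0.
Unit clause (q_22) forces q_22 = 1.
Unit clause (q_32') forces q_32 = 0.
Unit clause (q_31) forces q_31 = 1.
Unit clause (q_41') forces q_41 = 0.
Unit clause (q_42) forces q_42 = 1.
Now (q_42') is unsatisfied and unit — conflict.
Both values of q_21 lead to a conflict.
Both values of q_12 lead to a conflict.
So q_11 must be the other value — set q_11 = 1.
Unit clause (q_21') forces q_21 = 0.
Unit clause (q_31') forces q_31 = 0.
Unit clause (q_41') forces q_41 = 0.
Branch on q_22: set q_22 = 1.
Unit clause (q_12') forces q_12 = 0.
Unit clause (q_32') forces q_32 = 0.
Unit clause (q_33) forces q_33 = 1.
Unit clause (q_42') forces q_42 = 0.
Unit clause (q_43) forces q_43 = 1.
Now (q_43') is unsatisfied and unit — conflict.
So q_22 must be the other value — set q_22 = 0.
Unit clause (q_23) forces q_23 = 1.
Unit clause (q_13') forces q_13 = 0.
Unit clause (q_33') forces q_33 = 0.
Unit clause (q_32) forces q_32 = 1.
Unit clause (q_12') forces q_12 = 0.
Unit clause (q_42') forces q_42 = 0.
Unit clause (q_43) forces q_43 = 1.
Now (q_43') is unsatisfied and unit — conflict.
Both values of q_22 lead to a conflict.
Both values of q_11 lead to a conflict.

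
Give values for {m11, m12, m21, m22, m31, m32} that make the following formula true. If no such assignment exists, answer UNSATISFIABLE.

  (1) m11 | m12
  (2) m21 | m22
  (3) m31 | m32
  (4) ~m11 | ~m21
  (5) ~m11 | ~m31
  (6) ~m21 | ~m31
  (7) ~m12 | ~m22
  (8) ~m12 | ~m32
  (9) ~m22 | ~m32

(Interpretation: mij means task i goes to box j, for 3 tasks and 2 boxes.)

UNSATISFIABLE

Try m11 = 1.
(~m21) alone gives m21 = 0.
(m22) alone gives m22 = 1.
(~m31) alone gives m31 = 0.
(m32) alone gives m32 = 1.
That conflicts with the unit clause (~m32).
That branch fails; take m11 = 0 instead.
(m12) alone gives m12 = 1.
(~m22) alone gives m22 = 0.
(m21) alone gives m21 = 1.
(~m31) alone gives m31 = 0.
(m32) alone gives m32 = 1.
That conflicts with the unit clause (~m32).
Either choice for m11 ends in contradiction.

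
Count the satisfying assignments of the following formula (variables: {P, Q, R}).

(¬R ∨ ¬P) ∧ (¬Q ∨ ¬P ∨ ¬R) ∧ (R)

2

There are 2^3 = 8 truth assignments over (P, Q, R).
Check each against the 3 clauses (columns in the order P, Q, R):
  F F F  ✗ fails (R)
  F F T  ✓ satisfies all
  F T F  ✗ fails (R)
  F T T  ✓ satisfies all
  T F F  ✗ fails (R)
  T F T  ✗ fails (¬R ∨ ¬P)
  T T F  ✗ fails (R)
  T T T  ✗ fails (¬R ∨ ¬P)
2 of the 8 rows are models.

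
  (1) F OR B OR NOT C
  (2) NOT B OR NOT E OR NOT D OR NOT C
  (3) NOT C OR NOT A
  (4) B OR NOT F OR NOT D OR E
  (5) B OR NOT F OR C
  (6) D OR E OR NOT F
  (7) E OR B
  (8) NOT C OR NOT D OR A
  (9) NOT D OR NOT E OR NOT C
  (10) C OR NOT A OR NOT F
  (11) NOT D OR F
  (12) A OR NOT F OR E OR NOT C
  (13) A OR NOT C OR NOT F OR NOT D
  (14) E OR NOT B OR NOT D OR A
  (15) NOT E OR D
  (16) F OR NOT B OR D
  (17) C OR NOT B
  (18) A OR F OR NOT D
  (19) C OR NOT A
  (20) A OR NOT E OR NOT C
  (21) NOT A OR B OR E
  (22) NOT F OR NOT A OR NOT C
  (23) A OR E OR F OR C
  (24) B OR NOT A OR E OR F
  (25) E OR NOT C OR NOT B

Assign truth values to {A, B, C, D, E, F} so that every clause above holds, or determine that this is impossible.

UNSATISFIABLE

Try C = false.
From the singleton clause (NOT B), B = false.
From the singleton clause (NOT F), F = false.
From the singleton clause (E), E = true.
From the singleton clause (NOT D), D = false.
But (D) is also a unit clause — contradiction.
Backtrack on C: now try C = true.
From the singleton clause (NOT A), A = false.
From the singleton clause (NOT D), D = false.
From the singleton clause (NOT E), E = false.
From the singleton clause (NOT F), F = false.
From the singleton clause (B), B = true.
But (NOT B) is also a unit clause — contradiction.
Neither C = true nor C = false works.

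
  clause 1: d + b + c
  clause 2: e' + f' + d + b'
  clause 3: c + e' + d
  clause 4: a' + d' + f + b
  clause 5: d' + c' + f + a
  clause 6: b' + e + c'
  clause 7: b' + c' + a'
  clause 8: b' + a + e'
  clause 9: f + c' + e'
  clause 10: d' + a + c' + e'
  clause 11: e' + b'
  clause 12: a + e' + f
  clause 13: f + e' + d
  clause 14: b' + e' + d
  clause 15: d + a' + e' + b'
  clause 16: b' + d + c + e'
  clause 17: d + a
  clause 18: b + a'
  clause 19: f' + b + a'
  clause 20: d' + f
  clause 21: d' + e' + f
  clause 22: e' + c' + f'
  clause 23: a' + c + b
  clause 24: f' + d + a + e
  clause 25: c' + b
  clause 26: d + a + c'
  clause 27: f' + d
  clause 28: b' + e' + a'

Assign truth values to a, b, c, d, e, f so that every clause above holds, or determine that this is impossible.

Branch on e: set e = 1.
(b') alone gives b = 0.
(a') alone gives a = 0.
(f) alone gives f = 1.
(d) alone gives d = 1.
(c') alone gives c = 0.
Every clause now holds.

a: 0; b: 0; c: 0; d: 1; e: 1; f: 1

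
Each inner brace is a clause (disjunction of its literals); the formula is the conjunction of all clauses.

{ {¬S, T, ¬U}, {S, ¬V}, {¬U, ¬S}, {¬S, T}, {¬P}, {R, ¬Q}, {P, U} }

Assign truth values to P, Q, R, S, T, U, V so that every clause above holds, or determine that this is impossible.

P ↦ False,  Q ↦ False,  R ↦ False,  S ↦ False,  T ↦ False,  U ↦ True,  V ↦ False

From the singleton clause (¬P), P = False.
From the singleton clause (U), U = True.
From the singleton clause (¬S), S = False.
From the singleton clause (¬V), V = False.
Try R = False.
From the singleton clause (¬Q), Q = False.
No clause remains; T is free.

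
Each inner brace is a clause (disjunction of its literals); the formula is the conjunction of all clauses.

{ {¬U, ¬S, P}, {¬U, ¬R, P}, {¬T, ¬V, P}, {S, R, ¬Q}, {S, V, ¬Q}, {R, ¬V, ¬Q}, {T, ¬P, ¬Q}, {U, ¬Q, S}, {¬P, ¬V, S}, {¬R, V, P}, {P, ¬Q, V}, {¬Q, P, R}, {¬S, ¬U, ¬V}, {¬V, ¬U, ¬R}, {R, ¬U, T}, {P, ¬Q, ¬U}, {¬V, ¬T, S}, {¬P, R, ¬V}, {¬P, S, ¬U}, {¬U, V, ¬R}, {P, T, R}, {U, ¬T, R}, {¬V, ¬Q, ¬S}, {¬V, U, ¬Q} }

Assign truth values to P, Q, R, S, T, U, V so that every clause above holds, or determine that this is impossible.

P: True; Q: False; R: True; S: True; T: False; U: False; V: False

Case U = False:
Case Q = False:
Case T = False:
Case P = True:
Case V = False:
Every clause is now satisfied; R, S are unconstrained.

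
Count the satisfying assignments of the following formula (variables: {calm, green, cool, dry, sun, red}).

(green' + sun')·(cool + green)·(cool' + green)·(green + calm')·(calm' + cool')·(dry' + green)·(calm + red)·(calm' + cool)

4

There are 2^6 = 64 truth assignments over (calm, green, cool, dry, sun, red).
Split on red. With red = 1, the clauses containing red are satisfied and red' drops from the rest; 4 of the 2^5 = 32 assignments to the other variables satisfy what remains.
With red = 0, by the same count on the reduced clause set, 0 assignments work.
(One model: calm=F, green=T, cool=F, dry=F, sun=F, red=T.)
Total: 4 + 0 = 4.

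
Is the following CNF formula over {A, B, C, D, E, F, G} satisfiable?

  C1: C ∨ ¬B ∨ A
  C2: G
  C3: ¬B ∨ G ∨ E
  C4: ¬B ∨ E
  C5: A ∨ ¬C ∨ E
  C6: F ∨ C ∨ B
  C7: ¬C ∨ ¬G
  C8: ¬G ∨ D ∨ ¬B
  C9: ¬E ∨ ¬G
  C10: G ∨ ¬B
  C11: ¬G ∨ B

No, unsatisfiable

The clause (G) is unit, so G = True.
The clause (¬C) is unit, so C = False.
The clause (¬E) is unit, so E = False.
The clause (¬B) is unit, so B = False.
That conflicts with the unit clause (B).
No assignment satisfies every clause.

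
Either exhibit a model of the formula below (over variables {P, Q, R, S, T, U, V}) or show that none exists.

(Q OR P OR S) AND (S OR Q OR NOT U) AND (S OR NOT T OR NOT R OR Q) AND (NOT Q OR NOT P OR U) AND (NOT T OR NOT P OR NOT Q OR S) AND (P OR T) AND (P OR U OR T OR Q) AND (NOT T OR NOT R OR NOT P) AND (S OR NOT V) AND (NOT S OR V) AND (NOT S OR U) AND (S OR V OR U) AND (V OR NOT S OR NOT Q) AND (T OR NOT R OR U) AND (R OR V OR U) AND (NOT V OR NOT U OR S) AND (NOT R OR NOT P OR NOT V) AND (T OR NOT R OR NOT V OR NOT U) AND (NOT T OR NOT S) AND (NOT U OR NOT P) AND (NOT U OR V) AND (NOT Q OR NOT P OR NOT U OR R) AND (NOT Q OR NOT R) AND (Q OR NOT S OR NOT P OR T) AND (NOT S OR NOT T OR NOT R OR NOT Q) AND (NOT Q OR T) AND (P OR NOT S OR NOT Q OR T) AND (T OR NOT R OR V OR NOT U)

UNSATISFIABLE

Case P = true:
Unit clause (NOT U) forces U = false.
Unit clause (NOT Q) forces Q = false.
Unit clause (NOT S) forces S = false.
Unit clause (NOT V) forces V = false.
But (V) is also a unit clause — contradiction.
Undo P and try P = false.
Unit clause (T) forces T = true.
Unit clause (NOT S) forces S = false.
Unit clause (Q) forces Q = true.
Unit clause (NOT V) forces V = false.
Unit clause (U) forces U = true.
But (NOT U) is also a unit clause — contradiction.
Either choice for P ends in contradiction.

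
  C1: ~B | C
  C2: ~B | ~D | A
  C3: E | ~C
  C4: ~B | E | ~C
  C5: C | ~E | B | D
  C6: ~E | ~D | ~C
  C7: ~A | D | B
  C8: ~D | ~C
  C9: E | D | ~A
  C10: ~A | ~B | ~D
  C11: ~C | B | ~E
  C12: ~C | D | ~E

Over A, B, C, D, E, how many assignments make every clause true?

5

There are 2^5 = 32 truth assignments over (A, B, C, D, E).
Split on D. With D = 1, the clauses containing D are satisfied and ~D drops from the rest; 4 of the 2^4 = 16 assignments to the other variables satisfy what remains.
With D = 0, by the same count on the reduced clause set, 1 assignment works.
Total: 4 + 1 = 5.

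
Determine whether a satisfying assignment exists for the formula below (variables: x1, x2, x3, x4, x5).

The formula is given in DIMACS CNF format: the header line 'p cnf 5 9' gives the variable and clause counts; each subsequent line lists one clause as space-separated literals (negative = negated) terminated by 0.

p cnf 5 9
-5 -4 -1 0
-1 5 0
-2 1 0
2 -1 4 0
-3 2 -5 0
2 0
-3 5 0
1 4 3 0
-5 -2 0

No, unsatisfiable

Unit clause (x2) forces x2 = True.
Unit clause (x1) forces x1 = True.
Unit clause (x5) forces x5 = True.
That conflicts with the unit clause (¬x5).
No assignment satisfies every clause.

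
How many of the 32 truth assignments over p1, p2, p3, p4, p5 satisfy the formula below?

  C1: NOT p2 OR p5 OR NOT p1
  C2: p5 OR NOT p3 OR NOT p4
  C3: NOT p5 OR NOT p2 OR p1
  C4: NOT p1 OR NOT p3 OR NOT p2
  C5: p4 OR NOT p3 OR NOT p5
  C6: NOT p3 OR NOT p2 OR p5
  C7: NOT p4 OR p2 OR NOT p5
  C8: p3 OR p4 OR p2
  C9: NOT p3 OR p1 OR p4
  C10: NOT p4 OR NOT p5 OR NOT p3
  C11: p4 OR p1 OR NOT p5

There are 2^5 = 32 truth assignments over (p1, p2, p3, p4, p5).
Split on p1. With p1 = true, the clauses containing p1 are satisfied and NOT p1 drops from the rest; 4 of the 2^4 = 16 assignments to the other variables satisfy what remains.
With p1 = false, by the same count on the reduced clause set, 3 assignments work.
Total: 4 + 3 = 7.

7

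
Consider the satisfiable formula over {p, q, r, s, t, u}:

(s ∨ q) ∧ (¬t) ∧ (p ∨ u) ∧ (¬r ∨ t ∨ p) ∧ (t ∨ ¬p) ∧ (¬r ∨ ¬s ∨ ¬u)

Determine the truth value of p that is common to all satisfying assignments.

False

Suppose p = True.
From the singleton clause (¬t), t = False.
But (t) is also a unit clause — contradiction.
So every satisfying assignment has p = False.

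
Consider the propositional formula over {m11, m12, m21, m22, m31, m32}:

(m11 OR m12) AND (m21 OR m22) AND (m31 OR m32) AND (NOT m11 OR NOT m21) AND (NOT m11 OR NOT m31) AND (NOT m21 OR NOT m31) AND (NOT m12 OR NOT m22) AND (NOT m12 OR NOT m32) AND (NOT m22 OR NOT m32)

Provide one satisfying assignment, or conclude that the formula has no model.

Suppose m11 = true.
Unit clause (NOT m21) forces m21 = false.
Unit clause (m22) forces m22 = true.
Unit clause (NOT m31) forces m31 = false.
Unit clause (m32) forces m32 = true.
But (NOT m32) is also a unit clause — contradiction.
Backtrack on m11: now try m11 = false.
Unit clause (m12) forces m12 = true.
Unit clause (NOT m22) forces m22 = false.
Unit clause (m21) forces m21 = true.
Unit clause (NOT m31) forces m31 = false.
Unit clause (m32) forces m32 = true.
But (NOT m32) is also a unit clause — contradiction.
Neither m11 = true nor m11 = false works.

UNSATISFIABLE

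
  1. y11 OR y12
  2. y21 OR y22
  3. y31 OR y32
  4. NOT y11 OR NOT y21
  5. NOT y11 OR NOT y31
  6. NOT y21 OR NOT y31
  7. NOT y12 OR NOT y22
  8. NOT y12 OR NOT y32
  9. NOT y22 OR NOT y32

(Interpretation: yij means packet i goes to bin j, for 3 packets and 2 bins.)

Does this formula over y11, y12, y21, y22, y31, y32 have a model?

Branch on y11: set y11 = true.
From the singleton clause (NOT y21), y21 = false.
From the singleton clause (y22), y22 = true.
From the singleton clause (NOT y31), y31 = false.
From the singleton clause (y32), y32 = true.
Now (NOT y32) is unsatisfied and unit — conflict.
So y11 must be the other value — set y11 = false.
From the singleton clause (y12), y12 = true.
From the singleton clause (NOT y22), y22 = false.
From the singleton clause (y21), y21 = true.
From the singleton clause (NOT y31), y31 = false.
From the singleton clause (y32), y32 = true.
Now (NOT y32) is unsatisfied and unit — conflict.
Both values of y11 lead to a conflict.
No assignment satisfies every clause.

No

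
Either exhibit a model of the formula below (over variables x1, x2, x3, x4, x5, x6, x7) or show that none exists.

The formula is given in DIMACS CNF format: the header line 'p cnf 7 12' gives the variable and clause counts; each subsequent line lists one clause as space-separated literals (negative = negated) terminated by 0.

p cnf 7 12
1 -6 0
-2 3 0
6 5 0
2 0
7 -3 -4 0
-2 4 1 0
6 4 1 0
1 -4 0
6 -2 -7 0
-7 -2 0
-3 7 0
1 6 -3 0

(x2) alone gives x2 = True.
(x3) alone gives x3 = True.
(¬x7) alone gives x7 = False.
But (x7) is also a unit clause — contradiction.

UNSATISFIABLE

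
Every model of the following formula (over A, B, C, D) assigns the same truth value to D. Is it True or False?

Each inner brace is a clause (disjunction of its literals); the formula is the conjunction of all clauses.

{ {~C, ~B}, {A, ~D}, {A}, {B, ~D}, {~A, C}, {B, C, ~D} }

False

Suppose D = 1.
From the singleton clause (A), A = 1.
From the singleton clause (B), B = 1.
From the singleton clause (~C), C = 0.
But (C) is also a unit clause — contradiction.
So every satisfying assignment has D = False.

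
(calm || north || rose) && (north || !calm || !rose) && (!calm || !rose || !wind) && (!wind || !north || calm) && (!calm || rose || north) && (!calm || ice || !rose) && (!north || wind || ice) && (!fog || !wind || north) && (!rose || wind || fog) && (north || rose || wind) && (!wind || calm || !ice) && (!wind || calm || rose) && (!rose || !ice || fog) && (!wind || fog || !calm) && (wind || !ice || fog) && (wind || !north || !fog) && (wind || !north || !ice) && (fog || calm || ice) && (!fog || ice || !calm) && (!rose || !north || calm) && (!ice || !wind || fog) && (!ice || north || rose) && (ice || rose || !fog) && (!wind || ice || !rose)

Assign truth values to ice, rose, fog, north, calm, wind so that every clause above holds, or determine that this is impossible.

ice=true, rose=true, fog=true, north=false, calm=false, wind=false

Try calm = false.
Try north = false.
Unit clause (rose) forces rose = true.
Try fog = true.
Unit clause (!wind) forces wind = false.
All clauses hold; ice can take either value.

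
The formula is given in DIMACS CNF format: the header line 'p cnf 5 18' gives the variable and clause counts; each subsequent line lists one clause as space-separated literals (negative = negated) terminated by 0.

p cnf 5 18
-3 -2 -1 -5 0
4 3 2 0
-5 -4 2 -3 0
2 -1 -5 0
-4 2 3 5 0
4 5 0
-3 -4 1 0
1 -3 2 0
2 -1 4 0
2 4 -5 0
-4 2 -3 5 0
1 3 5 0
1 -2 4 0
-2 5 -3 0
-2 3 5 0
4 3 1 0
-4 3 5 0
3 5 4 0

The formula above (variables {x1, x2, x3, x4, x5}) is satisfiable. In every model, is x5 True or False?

Suppose x5 = False.
From the singleton clause (x4), x4 = True.
From the singleton clause (x3), x3 = True.
From the singleton clause (x1), x1 = True.
From the singleton clause (x2), x2 = True.
Now (¬x2) is unsatisfied and unit — conflict.
So every satisfying assignment has x5 = True.

True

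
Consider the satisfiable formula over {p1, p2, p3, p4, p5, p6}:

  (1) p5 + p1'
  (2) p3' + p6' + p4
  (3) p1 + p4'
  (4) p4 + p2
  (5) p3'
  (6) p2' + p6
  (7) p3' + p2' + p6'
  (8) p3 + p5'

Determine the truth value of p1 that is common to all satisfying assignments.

False

Suppose p1 = 1.
Unit clause (p5) forces p5 = 1.
Unit clause (p3') forces p3 = 0.
Now (p3) is unsatisfied and unit — conflict.
So every satisfying assignment has p1 = False.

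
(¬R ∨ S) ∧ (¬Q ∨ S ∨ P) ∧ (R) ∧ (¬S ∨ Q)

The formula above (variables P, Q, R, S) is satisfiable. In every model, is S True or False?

True

Suppose S = False.
(¬R) alone gives R = False.
That conflicts with the unit clause (R).
So every satisfying assignment has S = True.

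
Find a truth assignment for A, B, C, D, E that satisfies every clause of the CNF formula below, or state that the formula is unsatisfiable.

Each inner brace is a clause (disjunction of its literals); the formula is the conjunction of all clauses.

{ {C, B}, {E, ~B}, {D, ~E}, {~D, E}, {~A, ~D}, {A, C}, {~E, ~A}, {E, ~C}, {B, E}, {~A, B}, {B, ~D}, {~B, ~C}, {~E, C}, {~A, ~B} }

Case C = 1:
Unit clause (E) forces E = 1.
Unit clause (D) forces D = 1.
Unit clause (~A) forces A = 0.
Unit clause (B) forces B = 1.
But (~B) is also a unit clause — contradiction.
Undo C and try C = 0.
Unit clause (B) forces B = 1.
Unit clause (E) forces E = 1.
But (~E) is also a unit clause — contradiction.
Either choice for C ends in contradiction.

UNSATISFIABLE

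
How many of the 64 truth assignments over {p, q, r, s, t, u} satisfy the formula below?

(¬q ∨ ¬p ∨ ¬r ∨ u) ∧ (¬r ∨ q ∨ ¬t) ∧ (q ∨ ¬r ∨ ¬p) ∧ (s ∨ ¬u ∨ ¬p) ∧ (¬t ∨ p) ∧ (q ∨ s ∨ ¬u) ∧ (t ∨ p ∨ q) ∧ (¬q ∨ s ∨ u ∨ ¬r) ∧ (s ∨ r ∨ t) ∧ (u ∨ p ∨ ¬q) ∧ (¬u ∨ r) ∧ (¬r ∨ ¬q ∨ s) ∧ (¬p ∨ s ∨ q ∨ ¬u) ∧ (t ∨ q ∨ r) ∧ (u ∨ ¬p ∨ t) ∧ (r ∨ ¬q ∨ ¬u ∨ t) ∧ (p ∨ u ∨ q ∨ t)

7

There are 2^6 = 64 truth assignments over (p, q, r, s, t, u).
Split on s. With s = True, the clauses containing s are satisfied and ¬s drops from the rest; 5 of the 2^5 = 32 assignments to the other variables satisfy what remains.
With s = False, by the same count on the reduced clause set, 2 assignments work.
(One model: p=F, q=T, r=T, s=T, t=F, u=T.)
Total: 5 + 2 = 7.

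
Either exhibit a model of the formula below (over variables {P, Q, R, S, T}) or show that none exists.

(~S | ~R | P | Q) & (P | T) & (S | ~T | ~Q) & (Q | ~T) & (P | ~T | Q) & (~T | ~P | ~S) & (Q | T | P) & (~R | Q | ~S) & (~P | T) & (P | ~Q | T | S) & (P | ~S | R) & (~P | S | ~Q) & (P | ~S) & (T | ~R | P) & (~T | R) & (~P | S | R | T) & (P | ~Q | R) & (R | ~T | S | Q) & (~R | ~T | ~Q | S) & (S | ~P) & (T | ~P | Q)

UNSATISFIABLE

Suppose P = 1.
From the singleton clause (T), T = 1.
From the singleton clause (Q), Q = 1.
From the singleton clause (S), S = 1.
Now (~S) is unsatisfied and unit — conflict.
Backtrack on P: now try P = 0.
From the singleton clause (T), T = 1.
From the singleton clause (Q), Q = 1.
From the singleton clause (S), S = 1.
Now (~S) is unsatisfied and unit — conflict.
Both values of P lead to a conflict.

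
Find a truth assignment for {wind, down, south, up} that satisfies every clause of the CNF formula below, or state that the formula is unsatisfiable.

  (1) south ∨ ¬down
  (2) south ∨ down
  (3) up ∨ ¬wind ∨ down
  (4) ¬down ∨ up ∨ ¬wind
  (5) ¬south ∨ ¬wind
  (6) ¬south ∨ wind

UNSATISFIABLE

Case south = True:
The clause (¬wind) is unit, so wind = False.
That conflicts with the unit clause (wind).
So south must be the other value — set south = False.
The clause (¬down) is unit, so down = False.
That conflicts with the unit clause (down).
Both values of south lead to a conflict.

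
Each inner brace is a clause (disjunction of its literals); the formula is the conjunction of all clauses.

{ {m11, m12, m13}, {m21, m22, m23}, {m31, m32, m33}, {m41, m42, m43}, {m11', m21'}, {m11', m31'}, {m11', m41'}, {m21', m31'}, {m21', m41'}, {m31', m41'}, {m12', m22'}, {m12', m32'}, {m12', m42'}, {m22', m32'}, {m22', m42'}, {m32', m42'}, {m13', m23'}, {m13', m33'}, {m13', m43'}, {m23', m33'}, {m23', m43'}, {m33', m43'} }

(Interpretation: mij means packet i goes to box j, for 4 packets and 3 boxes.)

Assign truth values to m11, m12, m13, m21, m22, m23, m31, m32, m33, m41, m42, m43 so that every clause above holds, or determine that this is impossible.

Suppose m11 = 0.
Suppose m12 = 1.
The clause (m22') is unit, so m22 = 0.
The clause (m32') is unit, so m32 = 0.
The clause (m42') is unit, so m42 = 0.
Suppose m21 = 1.
The clause (m31') is unit, so m31 = 0.
The clause (m33) is unit, so m33 = 1.
The clause (m41') is unit, so m41 = 0.
The clause (m43) is unit, so m43 = 1.
Now (m43') is unsatisfied and unit — conflict.
Undo m21 and try m21 = 0.
The clause (m23) is unit, so m23 = 1.
The clause (m13') is unit, so m13 = 0.
The clause (m33') is unit, so m33 = 0.
The clause (m31) is unit, so m31 = 1.
The clause (m41') is unit, so m41 = 0.
The clause (m43) is unit, so m43 = 1.
Now (m43') is unsatisfied and unit — conflict.
Either choice for m21 ends in contradiction.
Undo m12 and try m12 = 0.
The clause (m13) is unit, so m13 = 1.
The clause (m23') is unit, so m23 = 0.
The clause (m33') is unit, so m33 = 0.
The clause (m43') is unit, so m43 = 0.
Suppose m21 = 1.
The clause (m31') is unit, so m31 = 0.
The clause (m32) is unit, so m32 = 1.
The clause (m41') is unit, so m41 = 0.
The clause (m42) is unit, so m42 = 1.
Now (m42') is unsatisfied and unit — conflict.
Undo m21 and try m21 = 0.
The clause (m22) is unit, so m22 = 1.
The clause (m32') is unit, so m32 = 0.
The clause (m31) is unit, so m31 = 1.
The clause (m41') is unit, so m41 = 0.
The clause (m42) is unit, so m42 = 1.
Now (m42') is unsatisfied and unit — conflict.
Either choice for m21 ends in contradiction.
Either choice for m12 ends in contradiction.
Undo m11 and try m11 = 1.
The clause (m21') is unit, so m21 = 0.
The clause (m31') is unit, so m31 = 0.
The clause (m41') is unit, so m41 = 0.
Suppose m22 = 1.
The clause (m12') is unit, so m12 = 0.
The clause (m32') is unit, so m32 = 0.
The clause (m33) is unit, so m33 = 1.
The clause (m42') is unit, so m42 = 0.
The clause (m43) is unit, so m43 = 1.
Now (m43') is unsatisfied and unit — conflict.
Undo m22 and try m22 = 0.
The clause (m23) is unit, so m23 = 1.
The clause (m13') is unit, so m13 = 0.
The clause (m33') is unit, so m33 = 0.
The clause (m32) is unit, so m32 = 1.
The clause (m12') is unit, so m12 = 0.
The clause (m42') is unit, so m42 = 0.
The clause (m43) is unit, so m43 = 1.
Now (m43') is unsatisfied and unit — conflict.
Either choice for m22 ends in contradiction.
Either choice for m11 ends in contradiction.

UNSATISFIABLE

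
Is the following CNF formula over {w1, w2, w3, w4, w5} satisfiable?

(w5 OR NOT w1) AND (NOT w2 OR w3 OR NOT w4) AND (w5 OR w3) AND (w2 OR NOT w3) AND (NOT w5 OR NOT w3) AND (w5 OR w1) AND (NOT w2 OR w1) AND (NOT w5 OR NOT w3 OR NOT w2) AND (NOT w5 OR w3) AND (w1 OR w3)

Try w5 = true.
The clause (NOT w3) is unit, so w3 = false.
That conflicts with the unit clause (w3).
So w5 must be the other value — set w5 = false.
The clause (NOT w1) is unit, so w1 = false.
That conflicts with the unit clause (w1).
Both values of w5 lead to a conflict.
No assignment satisfies every clause.

No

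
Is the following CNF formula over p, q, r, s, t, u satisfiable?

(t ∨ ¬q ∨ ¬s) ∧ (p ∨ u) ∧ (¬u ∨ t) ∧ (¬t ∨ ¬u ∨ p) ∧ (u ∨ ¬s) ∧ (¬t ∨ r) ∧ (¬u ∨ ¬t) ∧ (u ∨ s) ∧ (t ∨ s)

Try p = True.
Try u = False.
The clause (¬s) is unit, so s = False.
But (s) is also a unit clause — contradiction.
Undo u and try u = True.
The clause (t) is unit, so t = True.
But (¬t) is also a unit clause — contradiction.
Neither u = True nor u = False works.
Undo p and try p = False.
The clause (u) is unit, so u = True.
The clause (t) is unit, so t = True.
But (¬t) is also a unit clause — contradiction.
Neither p = True nor p = False works.
No assignment satisfies every clause.

Unsatisfiable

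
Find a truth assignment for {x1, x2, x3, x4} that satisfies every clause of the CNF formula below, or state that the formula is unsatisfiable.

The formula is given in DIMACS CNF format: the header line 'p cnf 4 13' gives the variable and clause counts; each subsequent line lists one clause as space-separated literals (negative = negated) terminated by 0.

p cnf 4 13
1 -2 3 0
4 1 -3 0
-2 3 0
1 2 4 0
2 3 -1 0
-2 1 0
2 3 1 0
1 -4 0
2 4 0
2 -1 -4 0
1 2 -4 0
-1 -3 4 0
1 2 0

x1 ↦ True; x2 ↦ True; x3 ↦ True; x4 ↦ True

Branch on x2: set x2 = True.
From the singleton clause (x3), x3 = True.
From the singleton clause (x1), x1 = True.
From the singleton clause (x4), x4 = True.
All clauses are satisfied.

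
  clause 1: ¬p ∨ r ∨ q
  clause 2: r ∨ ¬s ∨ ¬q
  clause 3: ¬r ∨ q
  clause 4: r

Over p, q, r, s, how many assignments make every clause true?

4

There are 2^4 = 16 truth assignments over (p, q, r, s).
Check each against the 4 clauses (columns in the order p, q, r, s):
  F F F F  ✗ fails (r)
  F F F T  ✗ fails (r)
  F F T F  ✗ fails (¬r ∨ q)
  F F T T  ✗ fails (¬r ∨ q)
  F T F F  ✗ fails (r)
  F T F T  ✗ fails (r ∨ ¬s ∨ ¬q)
  F T T F  ✓ satisfies all
  F T T T  ✓ satisfies all
  T F F F  ✗ fails (¬p ∨ r ∨ q)
  T F F T  ✗ fails (¬p ∨ r ∨ q)
  T F T F  ✗ fails (¬r ∨ q)
  T F T T  ✗ fails (¬r ∨ q)
  T T F F  ✗ fails (r)
  T T F T  ✗ fails (r ∨ ¬s ∨ ¬q)
  T T T F  ✓ satisfies all
  T T T T  ✓ satisfies all
4 of the 16 rows are models.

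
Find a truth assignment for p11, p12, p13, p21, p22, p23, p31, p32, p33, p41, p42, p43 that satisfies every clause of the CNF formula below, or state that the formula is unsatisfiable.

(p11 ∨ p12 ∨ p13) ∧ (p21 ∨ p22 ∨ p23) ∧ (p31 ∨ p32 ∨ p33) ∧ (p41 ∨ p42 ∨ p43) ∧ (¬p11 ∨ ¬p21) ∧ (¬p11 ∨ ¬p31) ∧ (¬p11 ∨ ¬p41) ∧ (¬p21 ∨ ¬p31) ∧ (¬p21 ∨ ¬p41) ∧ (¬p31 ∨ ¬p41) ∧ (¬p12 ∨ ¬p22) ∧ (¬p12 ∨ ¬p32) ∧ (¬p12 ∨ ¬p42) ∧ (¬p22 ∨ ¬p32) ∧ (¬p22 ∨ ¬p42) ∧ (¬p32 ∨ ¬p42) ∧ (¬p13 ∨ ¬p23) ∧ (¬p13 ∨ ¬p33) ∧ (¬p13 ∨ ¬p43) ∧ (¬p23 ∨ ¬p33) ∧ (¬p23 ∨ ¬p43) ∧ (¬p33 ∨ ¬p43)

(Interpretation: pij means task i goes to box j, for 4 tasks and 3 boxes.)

Branch on p11: set p11 = False.
Branch on p12: set p12 = True.
(¬p22) alone gives p22 = False.
(¬p32) alone gives p32 = False.
(¬p42) alone gives p42 = False.
Branch on p21: set p21 = True.
(¬p31) alone gives p31 = False.
(p33) alone gives p33 = True.
(¬p41) alone gives p41 = False.
(p43) alone gives p43 = True.
Now (¬p43) is unsatisfied and unit — conflict.
Backtrack on p21: now try p21 = False.
(p23) alone gives p23 = True.
(¬p13) alone gives p13 = False.
(¬p33) alone gives p33 = False.
(p31) alone gives p31 = True.
(¬p41) alone gives p41 = False.
(p43) alone gives p43 = True.
Now (¬p43) is unsatisfied and unit — conflict.
Neither p21 = True nor p21 = False works.
Backtrack on p12: now try p12 = False.
(p13) alone gives p13 = True.
(¬p23) alone gives p23 = False.
(¬p33) alone gives p33 = False.
(¬p43) alone gives p43 = False.
Branch on p21: set p21 = True.
(¬p31) alone gives p31 = False.
(p32) alone gives p32 = True.
(¬p41) alone gives p41 = False.
(p42) alone gives p42 = True.
Now (¬p42) is unsatisfied and unit — conflict.
Backtrack on p21: now try p21 = False.
(p22) alone gives p22 = True.
(¬p32) alone gives p32 = False.
(p31) alone gives p31 = True.
(¬p41) alone gives p41 = False.
(p42) alone gives p42 = True.
Now (¬p42) is unsatisfied and unit — conflict.
Neither p21 = True nor p21 = False works.
Neither p12 = True nor p12 = False works.
Backtrack on p11: now try p11 = True.
(¬p21) alone gives p21 = False.
(¬p31) alone gives p31 = False.
(¬p41) alone gives p41 = False.
Branch on p22: set p22 = True.
(¬p12) alone gives p12 = False.
(¬p32) alone gives p32 = False.
(p33) alone gives p33 = True.
(¬p42) alone gives p42 = False.
(p43) alone gives p43 = True.
Now (¬p43) is unsatisfied and unit — conflict.
Backtrack on p22: now try p22 = False.
(p23) alone gives p23 = True.
(¬p13) alone gives p13 = False.
(¬p33) alone gives p33 = False.
(p32) alone gives p32 = True.
(¬p12) alone gives p12 = False.
(¬p42) alone gives p42 = False.
(p43) alone gives p43 = True.
Now (¬p43) is unsatisfied and unit — conflict.
Neither p22 = True nor p22 = False works.
Neither p11 = True nor p11 = False works.

UNSATISFIABLE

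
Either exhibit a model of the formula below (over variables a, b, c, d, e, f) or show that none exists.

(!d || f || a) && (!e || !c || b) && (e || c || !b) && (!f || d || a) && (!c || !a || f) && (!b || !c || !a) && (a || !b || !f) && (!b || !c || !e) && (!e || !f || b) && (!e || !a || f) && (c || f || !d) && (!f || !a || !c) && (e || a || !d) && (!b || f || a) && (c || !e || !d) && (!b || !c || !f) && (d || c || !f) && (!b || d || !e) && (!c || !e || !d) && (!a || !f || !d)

a=false; b=false; c=false; d=false; e=true; f=false

Suppose d = false.
Suppose f = false.
Suppose c = false.
Suppose e = true.
Unit clause (!a) forces a = false.
Unit clause (!b) forces b = false.
Every clause now holds.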